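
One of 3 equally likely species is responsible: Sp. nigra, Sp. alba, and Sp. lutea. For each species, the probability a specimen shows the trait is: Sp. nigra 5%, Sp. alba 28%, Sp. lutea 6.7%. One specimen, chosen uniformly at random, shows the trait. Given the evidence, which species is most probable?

Sp. alba

Since the prior is uniform, the posterior is proportional to the likelihood:
  Sp. nigra: 0.05
  Sp. alba: 0.28
  Sp. lutea: 0.067
Total = 0.397.
Largest term belongs to Sp. alba, so Sp. alba is most probable.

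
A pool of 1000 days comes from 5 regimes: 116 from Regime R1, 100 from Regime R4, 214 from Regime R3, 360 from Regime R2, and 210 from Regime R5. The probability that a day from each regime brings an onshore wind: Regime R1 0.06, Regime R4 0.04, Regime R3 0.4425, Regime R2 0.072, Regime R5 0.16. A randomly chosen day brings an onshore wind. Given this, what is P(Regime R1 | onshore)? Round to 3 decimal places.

By Bayes' rule, posterior ∝ prior × likelihood:
  Regime R1: 0.116 × 0.06 = 0.00696
  Regime R4: 0.1 × 0.04 = 0.004
  Regime R3: 0.214 × 0.4425 = 0.094695
  Regime R2: 0.36 × 0.072 = 0.02592
  Regime R5: 0.21 × 0.16 = 0.0336
Normalizing constant = 0.165175.
P(Regime R1 | evidence) = 0.00696 / 0.165175 ≈ 0.042.

0.042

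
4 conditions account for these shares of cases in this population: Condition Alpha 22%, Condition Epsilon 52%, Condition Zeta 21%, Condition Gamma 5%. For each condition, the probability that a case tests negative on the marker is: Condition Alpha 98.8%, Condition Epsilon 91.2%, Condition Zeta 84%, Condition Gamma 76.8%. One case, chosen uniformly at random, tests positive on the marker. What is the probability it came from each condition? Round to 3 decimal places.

Taking complements, P(marker-positive | each) = Condition Alpha 0.012, Condition Epsilon 0.088, Condition Zeta 0.16, Condition Gamma 0.232.
Unnormalized posteriors (prior × likelihood):
  Condition Alpha: 0.22 × 0.012 = 0.00264
  Condition Epsilon: 0.52 × 0.088 = 0.04576
  Condition Zeta: 0.21 × 0.16 = 0.0336
  Condition Gamma: 0.05 × 0.232 = 0.0116
Total = 0.0936.
P(Condition Alpha | marker-positive) = 0.00264/0.0936 ≈ 0.028
P(Condition Epsilon | marker-positive) = 0.04576/0.0936 ≈ 0.489
P(Condition Zeta | marker-positive) = 0.0336/0.0936 ≈ 0.359
P(Condition Gamma | marker-positive) = 0.0116/0.0936 ≈ 0.124
(Check: 0.028+0.489+0.359+0.124 = 1.000.)

Condition Alpha 0.028, Condition Epsilon 0.489, Condition Zeta 0.359, Condition Gamma 0.124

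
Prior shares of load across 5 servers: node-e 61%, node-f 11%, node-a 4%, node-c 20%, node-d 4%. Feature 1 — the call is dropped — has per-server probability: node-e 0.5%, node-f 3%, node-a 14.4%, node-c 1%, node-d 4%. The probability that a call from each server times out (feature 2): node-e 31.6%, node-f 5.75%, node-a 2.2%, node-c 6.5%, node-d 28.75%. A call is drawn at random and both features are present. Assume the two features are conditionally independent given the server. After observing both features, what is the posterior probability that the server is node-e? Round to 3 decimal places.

Compute prior × likelihood for every hypothesis:
  node-e: 0.61 × 0.005 × 0.316 = 0.0009638
  node-f: 0.11 × 0.03 × 0.0575 = 0.00018975
  node-a: 0.04 × 0.144 × 0.022 = 0.00012672
  node-c: 0.2 × 0.01 × 0.065 = 0.00013
  node-d: 0.04 × 0.04 × 0.2875 = 0.00046
Sum = 0.00187027.
P(node-e | evidence) = 0.0009638 / 0.00187027 ≈ 0.515.

0.515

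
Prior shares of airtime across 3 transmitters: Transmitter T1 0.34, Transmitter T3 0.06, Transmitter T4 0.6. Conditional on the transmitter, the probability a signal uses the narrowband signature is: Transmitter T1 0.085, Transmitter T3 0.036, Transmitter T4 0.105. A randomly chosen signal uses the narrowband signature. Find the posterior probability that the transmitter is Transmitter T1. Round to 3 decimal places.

0.307

By Bayes' rule, posterior ∝ prior × likelihood:
  Transmitter T1: 0.34 × 0.085 = 0.0289
  Transmitter T3: 0.06 × 0.036 = 0.00216
  Transmitter T4: 0.6 × 0.105 = 0.063
Sum = 0.09406.
P(Transmitter T1 | evidence) = 0.0289 / 0.09406 ≈ 0.307.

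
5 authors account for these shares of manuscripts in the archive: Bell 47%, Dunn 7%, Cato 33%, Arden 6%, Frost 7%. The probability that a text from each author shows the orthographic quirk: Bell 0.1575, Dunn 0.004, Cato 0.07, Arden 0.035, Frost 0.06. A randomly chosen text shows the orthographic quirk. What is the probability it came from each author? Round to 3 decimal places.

Bell 0.714, Dunn 0.003, Cato 0.223, Arden 0.020, Frost 0.040

By Bayes' rule, posterior ∝ prior × likelihood:
  Bell: 0.47 × 0.1575 = 0.074025
  Dunn: 0.07 × 0.004 = 0.00028
  Cato: 0.33 × 0.07 = 0.0231
  Arden: 0.06 × 0.035 = 0.0021
  Frost: 0.07 × 0.06 = 0.0042
Normalizing constant = 0.103705.
P(Bell | quirk) = 0.074025/0.103705 ≈ 0.714
P(Dunn | quirk) = 0.00028/0.103705 ≈ 0.003
P(Cato | quirk) = 0.0231/0.103705 ≈ 0.223
P(Arden | quirk) = 0.0021/0.103705 ≈ 0.020
P(Frost | quirk) = 0.0042/0.103705 ≈ 0.040
(Check: 0.714+0.003+0.223+0.020+0.040 = 1.000.)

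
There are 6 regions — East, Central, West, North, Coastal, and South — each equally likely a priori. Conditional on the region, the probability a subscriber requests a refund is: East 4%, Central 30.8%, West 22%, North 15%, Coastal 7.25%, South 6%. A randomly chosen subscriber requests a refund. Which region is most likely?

Since the prior is uniform, the posterior is proportional to the likelihood:
  East: 0.04
  Central: 0.308
  West: 0.22
  North: 0.15
  Coastal: 0.0725
  South: 0.06
Total = 0.8505.
Largest term belongs to Central, so Central is most probable.

Central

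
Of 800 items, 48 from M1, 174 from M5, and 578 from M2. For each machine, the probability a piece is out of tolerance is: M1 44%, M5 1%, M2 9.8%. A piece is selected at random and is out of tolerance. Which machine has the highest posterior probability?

Unnormalized posteriors (prior × likelihood):
  M1: 0.06 × 0.44 = 0.0264
  M5: 0.2175 × 0.01 = 0.002175
  M2: 0.7225 × 0.098 = 0.070805
Normalizing constant = 0.09938.
Largest term belongs to M2, so M2 is most probable.

M2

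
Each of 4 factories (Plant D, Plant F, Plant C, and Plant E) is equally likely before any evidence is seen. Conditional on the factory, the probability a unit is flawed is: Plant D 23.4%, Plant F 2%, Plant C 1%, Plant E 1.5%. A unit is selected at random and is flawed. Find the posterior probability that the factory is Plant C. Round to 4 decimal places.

0.0358

Since the prior is uniform, the posterior is proportional to the likelihood:
  Plant D: 0.234
  Plant F: 0.02
  Plant C: 0.01
  Plant E: 0.015
Sum = 0.279.
P(Plant C | evidence) = 0.01 / 0.279 ≈ 0.0358.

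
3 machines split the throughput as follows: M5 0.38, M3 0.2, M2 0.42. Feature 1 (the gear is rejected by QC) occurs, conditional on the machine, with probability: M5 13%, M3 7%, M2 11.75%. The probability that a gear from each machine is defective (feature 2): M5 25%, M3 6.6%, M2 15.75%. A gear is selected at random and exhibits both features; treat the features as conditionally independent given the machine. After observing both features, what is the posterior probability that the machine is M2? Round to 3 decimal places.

Unnormalized posteriors (prior × likelihood):
  M5: 0.38 × 0.13 × 0.25 = 0.01235
  M3: 0.2 × 0.07 × 0.066 = 0.000924
  M2: 0.42 × 0.1175 × 0.1575 = 0.007772625
Total = 0.021046625.
P(M2 | evidence) = 0.007772625 / 0.021046625 ≈ 0.369.

0.369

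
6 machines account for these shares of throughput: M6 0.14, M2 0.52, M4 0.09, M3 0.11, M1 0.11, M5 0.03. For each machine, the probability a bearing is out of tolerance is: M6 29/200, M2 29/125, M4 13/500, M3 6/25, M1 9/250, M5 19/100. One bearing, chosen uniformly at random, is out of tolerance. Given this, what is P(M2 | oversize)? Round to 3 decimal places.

By Bayes' rule, posterior ∝ prior × likelihood:
  M6: 0.14 × 0.145 = 0.0203
  M2: 0.52 × 0.232 = 0.12064
  M4: 0.09 × 0.026 = 0.00234
  M3: 0.11 × 0.24 = 0.0264
  M1: 0.11 × 0.036 = 0.00396
  M5: 0.03 × 0.19 = 0.0057
Sum = 0.17934.
P(M2 | evidence) = 0.12064 / 0.17934 ≈ 0.673.

0.673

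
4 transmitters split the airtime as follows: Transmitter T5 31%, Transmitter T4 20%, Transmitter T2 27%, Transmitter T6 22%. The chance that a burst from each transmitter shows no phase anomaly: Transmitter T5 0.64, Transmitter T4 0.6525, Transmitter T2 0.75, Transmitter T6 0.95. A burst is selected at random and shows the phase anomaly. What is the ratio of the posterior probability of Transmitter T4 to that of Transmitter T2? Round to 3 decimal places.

Taking complements, P(anomaly | each) = Transmitter T5 0.36, Transmitter T4 0.3475, Transmitter T2 0.25, Transmitter T6 0.05.
Prior × likelihood for each hypothesis:
  Transmitter T5: 0.31 × 0.36 = 0.1116
  Transmitter T4: 0.2 × 0.3475 = 0.0695
  Transmitter T2: 0.27 × 0.25 = 0.0675
  Transmitter T6: 0.22 × 0.05 = 0.011
Sum = 0.2596.
The ratio is 0.0695 / 0.0675 (the normalizer cancels) = 1.030.

1.030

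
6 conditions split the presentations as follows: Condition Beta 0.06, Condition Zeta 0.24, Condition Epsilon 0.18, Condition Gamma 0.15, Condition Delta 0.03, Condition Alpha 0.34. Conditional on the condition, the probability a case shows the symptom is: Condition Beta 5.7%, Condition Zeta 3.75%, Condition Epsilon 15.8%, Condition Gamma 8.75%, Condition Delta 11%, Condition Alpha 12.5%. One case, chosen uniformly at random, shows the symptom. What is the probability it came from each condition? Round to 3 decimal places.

Condition Beta 0.034, Condition Zeta 0.090, Condition Epsilon 0.285, Condition Gamma 0.132, Condition Delta 0.033, Condition Alpha 0.426

By Bayes' rule, posterior ∝ prior × likelihood:
  Condition Beta: 0.06 × 0.057 = 0.00342
  Condition Zeta: 0.24 × 0.0375 = 0.009
  Condition Epsilon: 0.18 × 0.158 = 0.02844
  Condition Gamma: 0.15 × 0.0875 = 0.013125
  Condition Delta: 0.03 × 0.11 = 0.0033
  Condition Alpha: 0.34 × 0.125 = 0.0425
Total = 0.099785.
P(Condition Beta | symptomatic) = 0.00342/0.099785 ≈ 0.034
P(Condition Zeta | symptomatic) = 0.009/0.099785 ≈ 0.090
P(Condition Epsilon | symptomatic) = 0.02844/0.099785 ≈ 0.285
P(Condition Gamma | symptomatic) = 0.013125/0.099785 ≈ 0.132
P(Condition Delta | symptomatic) = 0.0033/0.099785 ≈ 0.033
P(Condition Alpha | symptomatic) = 0.0425/0.099785 ≈ 0.426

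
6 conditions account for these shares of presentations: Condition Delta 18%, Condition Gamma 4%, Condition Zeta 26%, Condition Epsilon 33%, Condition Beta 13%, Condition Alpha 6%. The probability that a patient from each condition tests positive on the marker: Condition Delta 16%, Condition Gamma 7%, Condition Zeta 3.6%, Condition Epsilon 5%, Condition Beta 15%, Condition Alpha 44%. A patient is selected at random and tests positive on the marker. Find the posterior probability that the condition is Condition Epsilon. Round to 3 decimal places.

0.160

By Bayes' rule, posterior ∝ prior × likelihood:
  Condition Delta: 0.18 × 0.16 = 0.0288
  Condition Gamma: 0.04 × 0.07 = 0.0028
  Condition Zeta: 0.26 × 0.036 = 0.00936
  Condition Epsilon: 0.33 × 0.05 = 0.0165
  Condition Beta: 0.13 × 0.15 = 0.0195
  Condition Alpha: 0.06 × 0.44 = 0.0264
Total = 0.10336.
P(Condition Epsilon | evidence) = 0.0165 / 0.10336 ≈ 0.160.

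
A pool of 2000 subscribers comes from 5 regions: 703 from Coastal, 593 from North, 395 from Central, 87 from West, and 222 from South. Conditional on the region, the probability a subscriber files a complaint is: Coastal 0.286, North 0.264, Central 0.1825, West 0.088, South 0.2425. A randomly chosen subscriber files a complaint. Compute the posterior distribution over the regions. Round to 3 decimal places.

By Bayes' rule, posterior ∝ prior × likelihood:
  Coastal: 0.3515 × 0.286 = 0.100529
  North: 0.2965 × 0.264 = 0.078276
  Central: 0.1975 × 0.1825 = 0.03604375
  West: 0.0435 × 0.088 = 0.003828
  South: 0.111 × 0.2425 = 0.0269175
Total = 0.24559425.
P(Coastal | complaint) = 0.100529/0.24559425 ≈ 0.409
P(North | complaint) = 0.078276/0.24559425 ≈ 0.319
P(Central | complaint) = 0.03604375/0.24559425 ≈ 0.147
P(West | complaint) = 0.003828/0.24559425 ≈ 0.016
P(South | complaint) = 0.0269175/0.24559425 ≈ 0.110
(Check: 0.409+0.319+0.147+0.016+0.110 = 1.001.)

Coastal 0.409, North 0.319, Central 0.147, West 0.016, South 0.110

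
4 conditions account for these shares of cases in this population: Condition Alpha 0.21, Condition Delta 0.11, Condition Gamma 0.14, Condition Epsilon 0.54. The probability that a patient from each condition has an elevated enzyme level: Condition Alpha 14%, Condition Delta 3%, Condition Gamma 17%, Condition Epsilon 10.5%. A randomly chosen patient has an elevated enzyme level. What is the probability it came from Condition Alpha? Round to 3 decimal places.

0.260

By Bayes' rule, posterior ∝ prior × likelihood:
  Condition Alpha: 0.21 × 0.14 = 0.0294
  Condition Delta: 0.11 × 0.03 = 0.0033
  Condition Gamma: 0.14 × 0.17 = 0.0238
  Condition Epsilon: 0.54 × 0.105 = 0.0567
Total = 0.1132.
P(Condition Alpha | evidence) = 0.0294 / 0.1132 ≈ 0.260.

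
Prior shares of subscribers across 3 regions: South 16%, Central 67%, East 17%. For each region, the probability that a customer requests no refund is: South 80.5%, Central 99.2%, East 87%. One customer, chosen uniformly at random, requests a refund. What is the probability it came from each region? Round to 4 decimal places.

Taking complements, P(refund | each) = South 0.195, Central 0.008, East 0.13.
Compute prior × likelihood for every hypothesis:
  South: 0.16 × 0.195 = 0.0312
  Central: 0.67 × 0.008 = 0.00536
  East: 0.17 × 0.13 = 0.0221
Normalizing constant = 0.05866.
P(South | refund) = 0.0312/0.05866 ≈ 0.5319
P(Central | refund) = 0.00536/0.05866 ≈ 0.0914
P(East | refund) = 0.0221/0.05866 ≈ 0.3767

South 0.5319, Central 0.0914, East 0.3767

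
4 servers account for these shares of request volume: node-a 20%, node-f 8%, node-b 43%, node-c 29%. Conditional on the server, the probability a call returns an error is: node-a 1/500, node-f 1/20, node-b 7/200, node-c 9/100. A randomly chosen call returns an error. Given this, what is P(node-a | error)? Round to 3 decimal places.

Unnormalized posteriors (prior × likelihood):
  node-a: 0.2 × 0.002 = 0.0004
  node-f: 0.08 × 0.05 = 0.004
  node-b: 0.43 × 0.035 = 0.01505
  node-c: 0.29 × 0.09 = 0.0261
Normalizing constant = 0.04555.
P(node-a | evidence) = 0.0004 / 0.04555 ≈ 0.009.

0.009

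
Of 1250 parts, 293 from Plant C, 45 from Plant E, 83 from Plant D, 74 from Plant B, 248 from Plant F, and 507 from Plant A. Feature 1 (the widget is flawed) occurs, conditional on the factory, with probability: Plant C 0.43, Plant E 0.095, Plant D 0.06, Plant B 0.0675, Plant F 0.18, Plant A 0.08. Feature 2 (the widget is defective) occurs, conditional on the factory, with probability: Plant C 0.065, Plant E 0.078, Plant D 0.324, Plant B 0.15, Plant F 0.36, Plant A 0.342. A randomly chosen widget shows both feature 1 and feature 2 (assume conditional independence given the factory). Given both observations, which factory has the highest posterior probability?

Plant F

Compute prior × likelihood for every hypothesis:
  Plant C: 0.2344 × 0.43 × 0.065 = 0.00655148
  Plant E: 0.036 × 0.095 × 0.078 = 0.00026676
  Plant D: 0.0664 × 0.06 × 0.324 = 0.001290816
  Plant B: 0.0592 × 0.0675 × 0.15 = 0.0005994
  Plant F: 0.1984 × 0.18 × 0.36 = 0.01285632
  Plant A: 0.4056 × 0.08 × 0.342 = 0.011097216
Total = 0.032661992.
Largest term belongs to Plant F, so Plant F is most probable.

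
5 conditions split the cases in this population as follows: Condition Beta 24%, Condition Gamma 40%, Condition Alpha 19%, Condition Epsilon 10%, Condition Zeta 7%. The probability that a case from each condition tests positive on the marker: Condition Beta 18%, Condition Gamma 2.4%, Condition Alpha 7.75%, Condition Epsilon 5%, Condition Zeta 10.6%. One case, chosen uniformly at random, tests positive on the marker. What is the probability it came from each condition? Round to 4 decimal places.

Condition Beta 0.5404, Condition Gamma 0.1201, Condition Alpha 0.1842, Condition Epsilon 0.0625, Condition Zeta 0.0928

Prior × likelihood for each hypothesis:
  Condition Beta: 0.24 × 0.18 = 0.0432
  Condition Gamma: 0.4 × 0.024 = 0.0096
  Condition Alpha: 0.19 × 0.0775 = 0.014725
  Condition Epsilon: 0.1 × 0.05 = 0.005
  Condition Zeta: 0.07 × 0.106 = 0.00742
Normalizing constant = 0.079945.
P(Condition Beta | marker-positive) = 0.0432/0.079945 ≈ 0.5404
P(Condition Gamma | marker-positive) = 0.0096/0.079945 ≈ 0.1201
P(Condition Alpha | marker-positive) = 0.014725/0.079945 ≈ 0.1842
P(Condition Epsilon | marker-positive) = 0.005/0.079945 ≈ 0.0625
P(Condition Zeta | marker-positive) = 0.00742/0.079945 ≈ 0.0928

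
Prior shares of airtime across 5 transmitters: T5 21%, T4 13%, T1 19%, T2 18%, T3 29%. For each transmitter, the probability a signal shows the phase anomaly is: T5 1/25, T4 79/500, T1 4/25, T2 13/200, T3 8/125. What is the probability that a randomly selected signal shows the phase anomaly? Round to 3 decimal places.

Unnormalized posteriors (prior × likelihood):
  T5: 0.21 × 0.04 = 0.0084
  T4: 0.13 × 0.158 = 0.02054
  T1: 0.19 × 0.16 = 0.0304
  T2: 0.18 × 0.065 = 0.0117
  T3: 0.29 × 0.064 = 0.01856
P(anomaly) = 0.0084 + 0.02054 + 0.0304 + 0.0117 + 0.01856 = 0.0896 → 0.090.

0.090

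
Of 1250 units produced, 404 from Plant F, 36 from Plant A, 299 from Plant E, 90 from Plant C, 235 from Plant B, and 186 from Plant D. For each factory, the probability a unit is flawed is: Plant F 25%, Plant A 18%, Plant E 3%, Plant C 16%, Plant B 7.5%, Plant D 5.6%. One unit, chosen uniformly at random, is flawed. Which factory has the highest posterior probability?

Plant F

Prior × likelihood for each hypothesis:
  Plant F: 0.3232 × 0.25 = 0.0808
  Plant A: 0.0288 × 0.18 = 0.005184
  Plant E: 0.2392 × 0.03 = 0.007176
  Plant C: 0.072 × 0.16 = 0.01152
  Plant B: 0.188 × 0.075 = 0.0141
  Plant D: 0.1488 × 0.056 = 0.0083328
Sum = 0.1271128.
Largest term belongs to Plant F, so Plant F is most probable.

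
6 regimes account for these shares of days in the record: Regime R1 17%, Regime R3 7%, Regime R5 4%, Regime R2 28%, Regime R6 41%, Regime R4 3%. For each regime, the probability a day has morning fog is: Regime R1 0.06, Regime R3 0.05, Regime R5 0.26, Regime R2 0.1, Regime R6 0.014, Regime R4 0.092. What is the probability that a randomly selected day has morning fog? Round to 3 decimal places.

Prior × likelihood for each hypothesis:
  Regime R1: 0.17 × 0.06 = 0.0102
  Regime R3: 0.07 × 0.05 = 0.0035
  Regime R5: 0.04 × 0.26 = 0.0104
  Regime R2: 0.28 × 0.1 = 0.028
  Regime R6: 0.41 × 0.014 = 0.00574
  Regime R4: 0.03 × 0.092 = 0.00276
P(fog) = 0.0102 + 0.0035 + 0.0104 + 0.028 + 0.00574 + 0.00276 = 0.0606 → 0.061.

0.061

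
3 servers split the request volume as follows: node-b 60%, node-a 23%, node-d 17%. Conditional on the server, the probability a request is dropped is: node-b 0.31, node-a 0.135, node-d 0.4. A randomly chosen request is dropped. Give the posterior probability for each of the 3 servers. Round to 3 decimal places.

Prior × likelihood for each hypothesis:
  node-b: 0.6 × 0.31 = 0.186
  node-a: 0.23 × 0.135 = 0.03105
  node-d: 0.17 × 0.4 = 0.068
Total = 0.28505.
P(node-b | dropped) = 0.186/0.28505 ≈ 0.653
P(node-a | dropped) = 0.03105/0.28505 ≈ 0.109
P(node-d | dropped) = 0.068/0.28505 ≈ 0.239

node-b 0.653, node-a 0.109, node-d 0.239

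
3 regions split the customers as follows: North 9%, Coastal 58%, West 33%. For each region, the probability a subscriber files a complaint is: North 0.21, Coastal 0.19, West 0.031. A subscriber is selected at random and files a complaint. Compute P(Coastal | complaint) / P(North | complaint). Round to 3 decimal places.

5.831

By Bayes' rule, posterior ∝ prior × likelihood:
  North: 0.09 × 0.21 = 0.0189
  Coastal: 0.58 × 0.19 = 0.1102
  West: 0.33 × 0.031 = 0.01023
Sum = 0.13933.
The ratio is 0.1102 / 0.0189 (the normalizer cancels) = 5.831.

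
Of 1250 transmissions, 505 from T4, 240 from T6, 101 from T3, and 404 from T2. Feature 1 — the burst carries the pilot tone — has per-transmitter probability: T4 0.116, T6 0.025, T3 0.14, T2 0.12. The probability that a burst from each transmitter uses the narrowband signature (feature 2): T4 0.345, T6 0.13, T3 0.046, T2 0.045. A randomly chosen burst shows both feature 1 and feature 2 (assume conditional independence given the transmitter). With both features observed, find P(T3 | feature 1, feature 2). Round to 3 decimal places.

Unnormalized posteriors (prior × likelihood):
  T4: 0.404 × 0.116 × 0.345 = 0.01616808
  T6: 0.192 × 0.025 × 0.13 = 0.000624
  T3: 0.0808 × 0.14 × 0.046 = 0.000520352
  T2: 0.3232 × 0.12 × 0.045 = 0.00174528
Sum = 0.019057712.
P(T3 | evidence) = 0.000520352 / 0.019057712 ≈ 0.027.

0.027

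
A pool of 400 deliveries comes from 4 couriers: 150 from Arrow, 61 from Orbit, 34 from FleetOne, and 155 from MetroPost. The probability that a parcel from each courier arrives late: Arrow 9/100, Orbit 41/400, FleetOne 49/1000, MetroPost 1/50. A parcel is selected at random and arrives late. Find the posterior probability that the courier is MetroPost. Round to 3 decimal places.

Unnormalized posteriors (prior × likelihood):
  Arrow: 0.375 × 0.09 = 0.03375
  Orbit: 0.1525 × 0.1025 = 0.01563125
  FleetOne: 0.085 × 0.049 = 0.004165
  MetroPost: 0.3875 × 0.02 = 0.00775
Normalizing constant = 0.06129625.
P(MetroPost | evidence) = 0.00775 / 0.06129625 ≈ 0.126.

0.126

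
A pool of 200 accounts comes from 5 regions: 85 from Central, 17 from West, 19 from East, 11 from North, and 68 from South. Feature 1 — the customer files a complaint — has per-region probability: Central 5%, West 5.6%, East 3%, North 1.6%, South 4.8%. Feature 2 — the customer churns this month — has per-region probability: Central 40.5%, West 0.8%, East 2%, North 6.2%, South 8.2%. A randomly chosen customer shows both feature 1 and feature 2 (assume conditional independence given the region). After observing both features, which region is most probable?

Central

By Bayes' rule, posterior ∝ prior × likelihood:
  Central: 0.425 × 0.05 × 0.405 = 0.00860625
  West: 0.085 × 0.056 × 0.008 = 0.00003808
  East: 0.095 × 0.03 × 0.02 = 0.000057
  North: 0.055 × 0.016 × 0.062 = 0.00005456
  South: 0.34 × 0.048 × 0.082 = 0.00133824
Total = 0.01009413.
Largest term belongs to Central, so Central is most probable.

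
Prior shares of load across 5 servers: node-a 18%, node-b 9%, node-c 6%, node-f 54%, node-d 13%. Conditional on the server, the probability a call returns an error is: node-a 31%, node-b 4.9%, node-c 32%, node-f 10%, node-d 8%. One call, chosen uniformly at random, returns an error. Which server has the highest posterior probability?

node-a

Prior × likelihood for each hypothesis:
  node-a: 0.18 × 0.31 = 0.0558
  node-b: 0.09 × 0.049 = 0.00441
  node-c: 0.06 × 0.32 = 0.0192
  node-f: 0.54 × 0.1 = 0.054
  node-d: 0.13 × 0.08 = 0.0104
Total = 0.14381.
Largest term belongs to node-a, so node-a is most probable.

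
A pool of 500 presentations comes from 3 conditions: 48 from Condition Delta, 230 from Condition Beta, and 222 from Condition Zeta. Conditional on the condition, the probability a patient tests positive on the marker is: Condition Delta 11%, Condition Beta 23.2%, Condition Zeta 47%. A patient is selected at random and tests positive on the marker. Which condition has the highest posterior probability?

Condition Zeta

By Bayes' rule, posterior ∝ prior × likelihood:
  Condition Delta: 0.096 × 0.11 = 0.01056
  Condition Beta: 0.46 × 0.232 = 0.10672
  Condition Zeta: 0.444 × 0.47 = 0.20868
Total = 0.32596.
Largest term belongs to Condition Zeta, so Condition Zeta is most probable.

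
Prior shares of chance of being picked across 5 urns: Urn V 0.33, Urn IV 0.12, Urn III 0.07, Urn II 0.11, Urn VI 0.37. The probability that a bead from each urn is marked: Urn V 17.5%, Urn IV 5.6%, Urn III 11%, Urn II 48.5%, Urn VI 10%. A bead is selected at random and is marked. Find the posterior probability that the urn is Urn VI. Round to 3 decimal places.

0.228

By Bayes' rule, posterior ∝ prior × likelihood:
  Urn V: 0.33 × 0.175 = 0.05775
  Urn IV: 0.12 × 0.056 = 0.00672
  Urn III: 0.07 × 0.11 = 0.0077
  Urn II: 0.11 × 0.485 = 0.05335
  Urn VI: 0.37 × 0.1 = 0.037
Normalizing constant = 0.16252.
P(Urn VI | evidence) = 0.037 / 0.16252 ≈ 0.228.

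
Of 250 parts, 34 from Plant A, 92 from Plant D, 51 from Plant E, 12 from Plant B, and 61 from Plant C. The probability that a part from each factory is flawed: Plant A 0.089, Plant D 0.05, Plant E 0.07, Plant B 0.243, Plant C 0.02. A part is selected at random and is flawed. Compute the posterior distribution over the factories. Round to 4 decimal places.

Plant A 0.1974, Plant D 0.3000, Plant E 0.2328, Plant B 0.1902, Plant C 0.0796

Prior × likelihood for each hypothesis:
  Plant A: 0.136 × 0.089 = 0.012104
  Plant D: 0.368 × 0.05 = 0.0184
  Plant E: 0.204 × 0.07 = 0.01428
  Plant B: 0.048 × 0.243 = 0.011664
  Plant C: 0.244 × 0.02 = 0.00488
Normalizing constant = 0.061328.
P(Plant A | flawed) = 0.012104/0.061328 ≈ 0.1974
P(Plant D | flawed) = 0.0184/0.061328 ≈ 0.3000
P(Plant E | flawed) = 0.01428/0.061328 ≈ 0.2328
P(Plant B | flawed) = 0.011664/0.061328 ≈ 0.1902
P(Plant C | flawed) = 0.00488/0.061328 ≈ 0.0796
(Check: 0.1974+0.3000+0.2328+0.1902+0.0796 = 1.0000.)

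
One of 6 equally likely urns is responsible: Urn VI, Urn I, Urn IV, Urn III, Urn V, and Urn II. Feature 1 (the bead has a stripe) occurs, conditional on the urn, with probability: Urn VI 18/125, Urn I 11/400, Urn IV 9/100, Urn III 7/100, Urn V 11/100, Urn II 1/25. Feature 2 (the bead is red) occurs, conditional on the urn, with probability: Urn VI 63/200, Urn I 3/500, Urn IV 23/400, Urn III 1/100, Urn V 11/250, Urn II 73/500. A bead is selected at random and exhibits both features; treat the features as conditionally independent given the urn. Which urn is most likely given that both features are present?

Urn VI

With a uniform prior (1/6 each), posterior ∝ likelihood:
  Urn VI: 0.144 × 0.315 = 0.04536
  Urn I: 0.0275 × 0.006 = 0.000165
  Urn IV: 0.09 × 0.0575 = 0.005175
  Urn III: 0.07 × 0.01 = 0.0007
  Urn V: 0.11 × 0.044 = 0.00484
  Urn II: 0.04 × 0.146 = 0.00584
Sum = 0.06208.
Largest term belongs to Urn VI, so Urn VI is most probable.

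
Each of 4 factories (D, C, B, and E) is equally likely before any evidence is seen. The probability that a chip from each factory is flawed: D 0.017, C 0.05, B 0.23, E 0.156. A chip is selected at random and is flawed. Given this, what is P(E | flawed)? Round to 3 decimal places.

With a uniform prior (1/4 each), posterior ∝ likelihood:
  D: 0.017
  C: 0.05
  B: 0.23
  E: 0.156
Sum = 0.453.
P(E | evidence) = 0.156 / 0.453 ≈ 0.344.

0.344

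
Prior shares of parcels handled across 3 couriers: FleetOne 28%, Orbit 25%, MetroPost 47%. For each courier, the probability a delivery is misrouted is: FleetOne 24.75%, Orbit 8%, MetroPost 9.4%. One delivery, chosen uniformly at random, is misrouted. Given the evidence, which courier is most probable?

Prior × likelihood for each hypothesis:
  FleetOne: 0.28 × 0.2475 = 0.0693
  Orbit: 0.25 × 0.08 = 0.02
  MetroPost: 0.47 × 0.094 = 0.04418
Sum = 0.13348.
Largest term belongs to FleetOne, so FleetOne is most probable.

FleetOne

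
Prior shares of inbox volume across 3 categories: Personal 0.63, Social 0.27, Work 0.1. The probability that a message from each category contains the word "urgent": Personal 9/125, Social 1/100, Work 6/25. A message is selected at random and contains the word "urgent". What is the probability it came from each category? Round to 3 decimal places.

Personal 0.629, Social 0.037, Work 0.333

Prior × likelihood for each hypothesis:
  Personal: 0.63 × 0.072 = 0.04536
  Social: 0.27 × 0.01 = 0.0027
  Work: 0.1 × 0.24 = 0.024
Total = 0.07206.
P(Personal | urgent-flag) = 0.04536/0.07206 ≈ 0.629
P(Social | urgent-flag) = 0.0027/0.07206 ≈ 0.037
P(Work | urgent-flag) = 0.024/0.07206 ≈ 0.333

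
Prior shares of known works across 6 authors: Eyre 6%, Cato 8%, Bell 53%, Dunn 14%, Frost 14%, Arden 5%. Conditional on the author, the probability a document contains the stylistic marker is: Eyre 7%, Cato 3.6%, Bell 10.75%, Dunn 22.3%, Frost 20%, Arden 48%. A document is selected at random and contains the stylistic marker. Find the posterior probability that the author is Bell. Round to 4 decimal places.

0.3869

Prior × likelihood for each hypothesis:
  Eyre: 0.06 × 0.07 = 0.0042
  Cato: 0.08 × 0.036 = 0.00288
  Bell: 0.53 × 0.1075 = 0.056975
  Dunn: 0.14 × 0.223 = 0.03122
  Frost: 0.14 × 0.2 = 0.028
  Arden: 0.05 × 0.48 = 0.024
Sum = 0.147275.
P(Bell | evidence) = 0.056975 / 0.147275 ≈ 0.3869.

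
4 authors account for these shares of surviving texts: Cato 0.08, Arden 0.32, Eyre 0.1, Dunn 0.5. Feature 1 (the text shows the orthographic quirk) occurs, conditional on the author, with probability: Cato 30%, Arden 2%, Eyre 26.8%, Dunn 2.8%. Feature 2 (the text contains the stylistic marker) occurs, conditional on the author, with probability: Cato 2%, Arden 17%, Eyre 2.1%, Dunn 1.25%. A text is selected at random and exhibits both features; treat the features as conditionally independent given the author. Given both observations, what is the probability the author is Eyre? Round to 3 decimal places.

By Bayes' rule, posterior ∝ prior × likelihood:
  Cato: 0.08 × 0.3 × 0.02 = 0.00048
  Arden: 0.32 × 0.02 × 0.17 = 0.001088
  Eyre: 0.1 × 0.268 × 0.021 = 0.0005628
  Dunn: 0.5 × 0.028 × 0.0125 = 0.000175
Total = 0.0023058.
P(Eyre | evidence) = 0.0005628 / 0.0023058 ≈ 0.244.

0.244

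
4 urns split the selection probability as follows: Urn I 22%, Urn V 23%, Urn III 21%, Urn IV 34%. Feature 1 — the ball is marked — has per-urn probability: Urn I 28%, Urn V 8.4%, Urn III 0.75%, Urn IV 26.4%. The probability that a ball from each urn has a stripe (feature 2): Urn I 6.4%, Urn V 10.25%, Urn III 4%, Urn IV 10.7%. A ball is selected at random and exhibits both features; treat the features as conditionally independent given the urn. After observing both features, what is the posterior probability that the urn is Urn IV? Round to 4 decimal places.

By Bayes' rule, posterior ∝ prior × likelihood:
  Urn I: 0.22 × 0.28 × 0.064 = 0.0039424
  Urn V: 0.23 × 0.084 × 0.1025 = 0.0019803
  Urn III: 0.21 × 0.0075 × 0.04 = 0.000063
  Urn IV: 0.34 × 0.264 × 0.107 = 0.00960432
Sum = 0.01559002.
P(Urn IV | evidence) = 0.00960432 / 0.01559002 ≈ 0.6161.

0.6161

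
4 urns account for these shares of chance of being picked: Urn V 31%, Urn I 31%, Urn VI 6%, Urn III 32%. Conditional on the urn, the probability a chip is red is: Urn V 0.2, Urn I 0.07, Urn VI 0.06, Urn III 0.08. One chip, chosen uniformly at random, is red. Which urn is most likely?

Urn V

Compute prior × likelihood for every hypothesis:
  Urn V: 0.31 × 0.2 = 0.062
  Urn I: 0.31 × 0.07 = 0.0217
  Urn VI: 0.06 × 0.06 = 0.0036
  Urn III: 0.32 × 0.08 = 0.0256
Total = 0.1129.
Largest term belongs to Urn V, so Urn V is most probable.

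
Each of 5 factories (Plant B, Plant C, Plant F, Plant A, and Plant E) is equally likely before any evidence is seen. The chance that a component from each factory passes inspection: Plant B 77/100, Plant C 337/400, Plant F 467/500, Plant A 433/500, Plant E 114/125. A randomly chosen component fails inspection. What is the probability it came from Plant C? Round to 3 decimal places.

0.233

Taking complements, P(nonconforming | each) = Plant B 0.23, Plant C 0.1575, Plant F 0.066, Plant A 0.134, Plant E 0.088.
With a uniform prior (1/5 each), posterior ∝ likelihood:
  Plant B: 0.23
  Plant C: 0.1575
  Plant F: 0.066
  Plant A: 0.134
  Plant E: 0.088
Sum = 0.6755.
P(Plant C | evidence) = 0.1575 / 0.6755 ≈ 0.233.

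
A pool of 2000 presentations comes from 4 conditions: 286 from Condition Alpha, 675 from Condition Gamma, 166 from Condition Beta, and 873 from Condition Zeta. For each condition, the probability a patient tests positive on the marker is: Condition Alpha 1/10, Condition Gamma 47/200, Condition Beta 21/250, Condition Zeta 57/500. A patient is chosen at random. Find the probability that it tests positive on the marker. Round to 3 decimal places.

Compute prior × likelihood for every hypothesis:
  Condition Alpha: 0.143 × 0.1 = 0.0143
  Condition Gamma: 0.3375 × 0.235 = 0.0793125
  Condition Beta: 0.083 × 0.084 = 0.006972
  Condition Zeta: 0.4365 × 0.114 = 0.049761
P(marker-positive) = 0.0143 + 0.0793125 + 0.006972 + 0.049761 = 0.1503455 → 0.150.

0.150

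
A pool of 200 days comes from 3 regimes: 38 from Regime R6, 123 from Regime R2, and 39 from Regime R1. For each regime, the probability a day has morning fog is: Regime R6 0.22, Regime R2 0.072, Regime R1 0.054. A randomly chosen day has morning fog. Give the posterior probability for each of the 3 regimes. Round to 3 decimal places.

Unnormalized posteriors (prior × likelihood):
  Regime R6: 0.19 × 0.22 = 0.0418
  Regime R2: 0.615 × 0.072 = 0.04428
  Regime R1: 0.195 × 0.054 = 0.01053
Normalizing constant = 0.09661.
P(Regime R6 | fog) = 0.0418/0.09661 ≈ 0.433
P(Regime R2 | fog) = 0.04428/0.09661 ≈ 0.458
P(Regime R1 | fog) = 0.01053/0.09661 ≈ 0.109
(Check: 0.433+0.458+0.109 = 1.000.)

Regime R6 0.433, Regime R2 0.458, Regime R1 0.109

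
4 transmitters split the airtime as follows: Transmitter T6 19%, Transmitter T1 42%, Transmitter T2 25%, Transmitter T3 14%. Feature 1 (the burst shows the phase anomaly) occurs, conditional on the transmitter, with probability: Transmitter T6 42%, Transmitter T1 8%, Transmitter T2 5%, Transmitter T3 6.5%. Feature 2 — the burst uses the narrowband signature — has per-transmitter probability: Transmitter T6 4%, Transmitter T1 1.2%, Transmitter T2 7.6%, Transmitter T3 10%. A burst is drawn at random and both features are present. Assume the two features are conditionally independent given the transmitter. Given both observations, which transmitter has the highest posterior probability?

By Bayes' rule, posterior ∝ prior × likelihood:
  Transmitter T6: 0.19 × 0.42 × 0.04 = 0.003192
  Transmitter T1: 0.42 × 0.08 × 0.012 = 0.0004032
  Transmitter T2: 0.25 × 0.05 × 0.076 = 0.00095
  Transmitter T3: 0.14 × 0.065 × 0.1 = 0.00091
Total = 0.0054552.
Largest term belongs to Transmitter T6, so Transmitter T6 is most probable.

Transmitter T6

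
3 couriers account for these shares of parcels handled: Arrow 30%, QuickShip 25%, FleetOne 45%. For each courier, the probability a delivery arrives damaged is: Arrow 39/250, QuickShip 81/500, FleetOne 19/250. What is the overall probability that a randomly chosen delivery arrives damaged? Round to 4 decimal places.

Prior × likelihood for each hypothesis:
  Arrow: 0.3 × 0.156 = 0.0468
  QuickShip: 0.25 × 0.162 = 0.0405
  FleetOne: 0.45 × 0.076 = 0.0342
P(damaged) = 0.0468 + 0.0405 + 0.0342 = 0.1215 → 0.1215.

0.1215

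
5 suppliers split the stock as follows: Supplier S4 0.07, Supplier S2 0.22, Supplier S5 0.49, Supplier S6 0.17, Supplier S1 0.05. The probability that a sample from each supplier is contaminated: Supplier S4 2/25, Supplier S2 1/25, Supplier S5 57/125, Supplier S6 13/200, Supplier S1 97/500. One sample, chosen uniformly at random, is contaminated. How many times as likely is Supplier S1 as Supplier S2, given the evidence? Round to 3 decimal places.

By Bayes' rule, posterior ∝ prior × likelihood:
  Supplier S4: 0.07 × 0.08 = 0.0056
  Supplier S2: 0.22 × 0.04 = 0.0088
  Supplier S5: 0.49 × 0.456 = 0.22344
  Supplier S6: 0.17 × 0.065 = 0.01105
  Supplier S1: 0.05 × 0.194 = 0.0097
Total = 0.25859.
The ratio is 0.0097 / 0.0088 (the normalizer cancels) = 1.102.

1.102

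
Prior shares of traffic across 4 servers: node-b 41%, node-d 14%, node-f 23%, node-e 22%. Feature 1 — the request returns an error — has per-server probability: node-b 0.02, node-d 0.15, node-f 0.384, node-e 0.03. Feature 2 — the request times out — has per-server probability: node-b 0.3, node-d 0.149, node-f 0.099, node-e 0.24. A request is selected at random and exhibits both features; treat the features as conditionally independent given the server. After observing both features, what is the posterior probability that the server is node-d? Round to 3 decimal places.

0.197

Unnormalized posteriors (prior × likelihood):
  node-b: 0.41 × 0.02 × 0.3 = 0.00246
  node-d: 0.14 × 0.15 × 0.149 = 0.003129
  node-f: 0.23 × 0.384 × 0.099 = 0.00874368
  node-e: 0.22 × 0.03 × 0.24 = 0.001584
Normalizing constant = 0.01591668.
P(node-d | evidence) = 0.003129 / 0.01591668 ≈ 0.197.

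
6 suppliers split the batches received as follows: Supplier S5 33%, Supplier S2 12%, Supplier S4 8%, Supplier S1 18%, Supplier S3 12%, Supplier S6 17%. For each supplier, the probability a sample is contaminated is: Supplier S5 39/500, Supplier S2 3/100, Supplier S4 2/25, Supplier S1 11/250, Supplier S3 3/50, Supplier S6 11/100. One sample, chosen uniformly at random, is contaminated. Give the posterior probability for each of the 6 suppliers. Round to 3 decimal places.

Supplier S5 0.370, Supplier S2 0.052, Supplier S4 0.092, Supplier S1 0.114, Supplier S3 0.104, Supplier S6 0.269

Unnormalized posteriors (prior × likelihood):
  Supplier S5: 0.33 × 0.078 = 0.02574
  Supplier S2: 0.12 × 0.03 = 0.0036
  Supplier S4: 0.08 × 0.08 = 0.0064
  Supplier S1: 0.18 × 0.044 = 0.00792
  Supplier S3: 0.12 × 0.06 = 0.0072
  Supplier S6: 0.17 × 0.11 = 0.0187
Sum = 0.06956.
P(Supplier S5 | contaminated) = 0.02574/0.06956 ≈ 0.370
P(Supplier S2 | contaminated) = 0.0036/0.06956 ≈ 0.052
P(Supplier S4 | contaminated) = 0.0064/0.06956 ≈ 0.092
P(Supplier S1 | contaminated) = 0.00792/0.06956 ≈ 0.114
P(Supplier S3 | contaminated) = 0.0072/0.06956 ≈ 0.104
P(Supplier S6 | contaminated) = 0.0187/0.06956 ≈ 0.269
(Check: 0.370+0.052+0.092+0.114+0.104+0.269 = 1.001.)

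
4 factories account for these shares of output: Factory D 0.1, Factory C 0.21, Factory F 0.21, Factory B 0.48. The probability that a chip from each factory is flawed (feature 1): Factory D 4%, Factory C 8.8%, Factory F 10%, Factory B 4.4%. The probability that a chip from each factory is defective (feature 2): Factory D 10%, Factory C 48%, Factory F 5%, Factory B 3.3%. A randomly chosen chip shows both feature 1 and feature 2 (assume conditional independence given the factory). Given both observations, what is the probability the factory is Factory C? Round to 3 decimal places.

0.805

Unnormalized posteriors (prior × likelihood):
  Factory D: 0.1 × 0.04 × 0.1 = 0.0004
  Factory C: 0.21 × 0.088 × 0.48 = 0.0088704
  Factory F: 0.21 × 0.1 × 0.05 = 0.00105
  Factory B: 0.48 × 0.044 × 0.033 = 0.00069696
Sum = 0.01101736.
P(Factory C | evidence) = 0.0088704 / 0.01101736 ≈ 0.805.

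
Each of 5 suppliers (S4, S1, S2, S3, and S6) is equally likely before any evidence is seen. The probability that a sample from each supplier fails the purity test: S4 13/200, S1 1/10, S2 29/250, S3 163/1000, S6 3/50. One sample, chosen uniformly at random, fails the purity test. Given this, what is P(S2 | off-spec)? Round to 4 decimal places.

Since the prior is uniform, the posterior is proportional to the likelihood:
  S4: 0.065
  S1: 0.1
  S2: 0.116
  S3: 0.163
  S6: 0.06
Normalizing constant = 0.504.
P(S2 | evidence) = 0.116 / 0.504 ≈ 0.2302.

0.2302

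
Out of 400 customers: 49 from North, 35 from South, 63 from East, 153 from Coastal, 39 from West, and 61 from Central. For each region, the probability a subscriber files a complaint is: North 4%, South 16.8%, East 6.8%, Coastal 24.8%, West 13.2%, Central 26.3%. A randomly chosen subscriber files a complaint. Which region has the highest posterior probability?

By Bayes' rule, posterior ∝ prior × likelihood:
  North: 0.1225 × 0.04 = 0.0049
  South: 0.0875 × 0.168 = 0.0147
  East: 0.1575 × 0.068 = 0.01071
  Coastal: 0.3825 × 0.248 = 0.09486
  West: 0.0975 × 0.132 = 0.01287
  Central: 0.1525 × 0.263 = 0.0401075
Total = 0.1781475.
Largest term belongs to Coastal, so Coastal is most probable.

Coastal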